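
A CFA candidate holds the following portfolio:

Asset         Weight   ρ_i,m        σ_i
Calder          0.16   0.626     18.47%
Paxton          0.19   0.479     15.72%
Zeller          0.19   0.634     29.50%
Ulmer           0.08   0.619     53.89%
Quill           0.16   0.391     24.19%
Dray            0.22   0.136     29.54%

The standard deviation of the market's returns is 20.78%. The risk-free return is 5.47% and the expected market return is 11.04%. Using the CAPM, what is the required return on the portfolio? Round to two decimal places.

8.66%

β_Calder = 0.626 × 18.47% / 20.78% = 0.5564
β_Paxton = 0.479 × 15.72% / 20.78% = 0.3624
β_Zeller = 0.634 × 29.50% / 20.78% = 0.9000
β_Ulmer = 0.619 × 53.89% / 20.78% = 1.6053
β_Quill = 0.391 × 24.19% / 20.78% = 0.4552
β_Dray = 0.136 × 29.54% / 20.78% = 0.1933
β_P = Σ w_i β_i = 0.16×0.5564 + 0.19×0.3624 + 0.19×0.9000 + 0.08×1.6053 + 0.16×0.4552 + 0.22×0.1933 = 0.5727
MRP = 11.04% − 5.47% = 5.57%
E(R_P) = R_f + β_P × MRP = 5.47% + 0.5727 × 5.57% = 8.66%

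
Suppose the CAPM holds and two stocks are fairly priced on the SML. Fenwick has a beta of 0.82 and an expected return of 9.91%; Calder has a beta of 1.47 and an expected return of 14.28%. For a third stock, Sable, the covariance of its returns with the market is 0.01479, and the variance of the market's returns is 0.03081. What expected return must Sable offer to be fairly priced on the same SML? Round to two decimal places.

MRP = (14.28% − 9.91%) / (1.47 − 0.82) = 6.7231%
R_f = 9.91% − 0.82 × 6.7231% = 4.3971%
β_Sable = Cov / Var(R_m) = 0.01479 / 0.03081 = 0.4800
E(R_Sable) = R_f + β × MRP = 4.3971% + 0.4800 × 6.7231% = 7.62%

7.62%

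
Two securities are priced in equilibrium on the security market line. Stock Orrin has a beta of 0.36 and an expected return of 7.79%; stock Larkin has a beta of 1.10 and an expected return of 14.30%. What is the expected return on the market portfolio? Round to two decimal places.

13.42%

Both satisfy E(R) = R_f + β·MRP, so the slope of the SML is
MRP = (14.30% − 7.79%) / (1.10 − 0.36) = 6.51% / 0.74 = 8.7973%
R_f = E(R_Orrin) − β_Orrin·MRP = 7.79% − 0.36 × 8.7973% = 4.6230%
E(R_m) = R_f + MRP = 4.6230% + 8.7973% = 13.42%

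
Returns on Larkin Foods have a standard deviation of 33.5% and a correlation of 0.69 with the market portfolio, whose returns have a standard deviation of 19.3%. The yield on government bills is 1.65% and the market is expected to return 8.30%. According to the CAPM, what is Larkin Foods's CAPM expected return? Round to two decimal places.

9.61%

β = ρ × σ_i / σ_m = 0.69 × 33.5% / 19.3% = 1.1977
MRP = 8.30% − 1.65% = 6.65%
E(R) = 1.65% + 1.1977 × 6.65% = 9.61%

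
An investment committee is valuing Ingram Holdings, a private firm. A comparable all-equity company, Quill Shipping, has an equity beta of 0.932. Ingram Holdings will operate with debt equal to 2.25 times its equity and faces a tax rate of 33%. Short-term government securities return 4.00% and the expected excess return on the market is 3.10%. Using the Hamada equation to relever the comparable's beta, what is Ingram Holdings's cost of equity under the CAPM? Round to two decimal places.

11.24%

β_L = β_U × [1 + (1 − t)(D/E)] = 0.932 × [1 + (1 − 0.33) × 2.25]
    = 0.932 × [1 + 0.67 × 2.25] = 0.932 × 2.5075 = 2.3370
E(R) = R_f + β_L × MRP = 4.00% + 2.3370 × 3.10% = 11.24%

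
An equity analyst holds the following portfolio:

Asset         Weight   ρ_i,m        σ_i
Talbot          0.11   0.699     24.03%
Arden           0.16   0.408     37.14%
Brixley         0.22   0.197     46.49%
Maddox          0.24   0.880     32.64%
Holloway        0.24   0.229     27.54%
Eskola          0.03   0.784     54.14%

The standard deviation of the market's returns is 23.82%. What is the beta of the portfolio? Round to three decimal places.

0.670

β_Talbot = 0.699 × 24.03% / 23.82% = 0.7052
β_Arden = 0.408 × 37.14% / 23.82% = 0.6362
β_Brixley = 0.197 × 46.49% / 23.82% = 0.3845
β_Maddox = 0.880 × 32.64% / 23.82% = 1.2058
β_Holloway = 0.229 × 27.54% / 23.82% = 0.2648
β_Eskola = 0.784 × 54.14% / 23.82% = 1.7819
β_P = Σ w_i β_i = 0.11×0.7052 + 0.16×0.6362 + 0.22×0.3845 + 0.24×1.2058 + 0.24×0.2648 + 0.03×1.7819 = 0.6704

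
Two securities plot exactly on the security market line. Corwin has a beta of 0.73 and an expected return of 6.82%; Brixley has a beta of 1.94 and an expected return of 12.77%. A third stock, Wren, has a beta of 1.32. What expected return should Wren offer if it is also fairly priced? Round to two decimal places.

9.72%

MRP (SML slope) = (12.77% − 6.82%) / (1.94 − 0.73) = 5.95% / 1.21 = 4.9174%
R_f (intercept) = 6.82% − 0.73 × 4.9174% = 3.2303%
E(R_Wren) = R_f + β × MRP = 3.2303% + 1.32 × 4.9174% = 9.72%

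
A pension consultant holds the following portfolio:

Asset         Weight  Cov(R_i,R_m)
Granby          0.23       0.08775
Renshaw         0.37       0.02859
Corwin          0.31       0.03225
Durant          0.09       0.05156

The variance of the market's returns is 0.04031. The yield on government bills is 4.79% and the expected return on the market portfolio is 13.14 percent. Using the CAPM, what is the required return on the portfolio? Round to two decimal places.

14.19%

β_Granby = 0.08775 / 0.04031 = 2.1769
β_Renshaw = 0.02859 / 0.04031 = 0.7093
β_Corwin = 0.03225 / 0.04031 = 0.8000
β_Durant = 0.05156 / 0.04031 = 1.2791
β_P = Σ w_i β_i = 0.23×2.1769 + 0.37×0.7093 + 0.31×0.8000 + 0.09×1.2791 = 1.1262
MRP = 13.14% − 4.79% = 8.35%
E(R_P) = R_f + β_P × MRP = 4.79% + 1.1262 × 8.35% = 14.19%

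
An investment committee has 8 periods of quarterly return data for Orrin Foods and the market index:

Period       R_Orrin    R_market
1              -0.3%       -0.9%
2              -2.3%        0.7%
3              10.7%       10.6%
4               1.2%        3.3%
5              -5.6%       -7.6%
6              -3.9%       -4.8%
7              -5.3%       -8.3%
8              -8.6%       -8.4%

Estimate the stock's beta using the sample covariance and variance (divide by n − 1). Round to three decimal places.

Mean R_i = (-0.3 − 2.3 + 10.7 + 1.2 − 5.6 − 3.9 − 5.3 − 8.6) / 8 = -1.7625%
Mean R_m = (-0.9 + 0.7 + 10.6 + 3.3 − 7.6 − 4.8 − 8.3 − 8.4) / 8 = -1.9250%
Σ(R_i − R̄_i)(R_m − R̄_m) = 266.4075  ⇒  Cov = 266.4075 / 7 = 38.0582
Σ(R_m − R̄_m)² = 315.1550  ⇒  Var(R_m) = 315.1550 / 7 = 45.0221
β = Cov / Var(R_m) = 38.0582 / 45.0221 = 0.8453

0.845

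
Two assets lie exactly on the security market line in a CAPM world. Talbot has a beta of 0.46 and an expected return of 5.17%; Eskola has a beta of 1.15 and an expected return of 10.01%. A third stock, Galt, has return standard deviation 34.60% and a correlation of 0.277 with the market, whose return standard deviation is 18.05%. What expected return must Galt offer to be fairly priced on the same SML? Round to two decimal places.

MRP = (10.01% − 5.17%) / (1.15 − 0.46) = 7.0145%
R_f = 5.17% − 0.46 × 7.0145% = 1.9433%
β_Galt = ρ·σ_i/σ_m = 0.277 × 34.60 / 18.05 = 0.5310
E(R_Galt) = R_f + β × MRP = 1.9433% + 0.5310 × 7.0145% = 5.67%

5.67%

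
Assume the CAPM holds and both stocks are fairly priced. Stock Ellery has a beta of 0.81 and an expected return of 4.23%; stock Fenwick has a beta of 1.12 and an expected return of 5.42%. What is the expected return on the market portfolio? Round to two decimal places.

4.96%

Both satisfy E(R) = R_f + β·MRP, so the slope of the SML is
MRP = (5.42% − 4.23%) / (1.12 − 0.81) = 1.19% / 0.31 = 3.8387%
R_f = E(R_Ellery) − β_Ellery·MRP = 4.23% − 0.81 × 3.8387% = 1.1207%
E(R_m) = R_f + MRP = 1.1207% + 3.8387% = 4.96%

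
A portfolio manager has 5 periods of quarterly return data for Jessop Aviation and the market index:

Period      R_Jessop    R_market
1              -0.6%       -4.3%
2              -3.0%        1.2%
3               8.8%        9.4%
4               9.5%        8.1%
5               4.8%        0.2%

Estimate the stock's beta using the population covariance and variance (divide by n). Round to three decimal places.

0.782

Mean R_i = (-0.6 − 3.0 + 8.8 + 9.5 + 4.8) / 5 = 3.9000%
Mean R_m = (-4.3 + 1.2 + 9.4 + 8.1 + 0.2) / 5 = 2.9200%
Σ(R_i − R̄_i)(R_m − R̄_m) = 102.6700  ⇒  Cov = 102.6700 / 5 = 20.5340
Σ(R_m − R̄_m)² = 131.3080  ⇒  Var(R_m) = 131.3080 / 5 = 26.2616
β = Cov / Var(R_m) = 20.5340 / 26.2616 = 0.7819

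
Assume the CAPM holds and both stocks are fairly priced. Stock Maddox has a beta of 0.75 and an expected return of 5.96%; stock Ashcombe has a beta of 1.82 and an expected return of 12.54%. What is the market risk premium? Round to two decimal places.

6.15%

Both satisfy E(R) = R_f + β·MRP, so the slope of the SML is
MRP = (12.54% − 5.96%) / (1.82 − 0.75) = 6.58% / 1.07 = 6.1495%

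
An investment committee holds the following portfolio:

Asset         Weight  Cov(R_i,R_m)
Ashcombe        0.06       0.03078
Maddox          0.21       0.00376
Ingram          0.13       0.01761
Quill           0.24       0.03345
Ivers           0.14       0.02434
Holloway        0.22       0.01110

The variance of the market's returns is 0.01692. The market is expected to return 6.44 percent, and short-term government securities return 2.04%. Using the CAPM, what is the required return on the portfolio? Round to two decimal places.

β_Ashcombe = 0.03078 / 0.01692 = 1.8191
β_Maddox = 0.00376 / 0.01692 = 0.2222
β_Ingram = 0.01761 / 0.01692 = 1.0408
β_Quill = 0.03345 / 0.01692 = 1.9770
β_Ivers = 0.02434 / 0.01692 = 1.4385
β_Holloway = 0.01110 / 0.01692 = 0.6560
β_P = Σ w_i β_i = 0.06×1.8191 + 0.21×0.2222 + 0.13×1.0408 + 0.24×1.9770 + 0.14×1.4385 + 0.22×0.6560 = 1.1113
MRP = 6.44% − 2.04% = 4.40%
E(R_P) = R_f + β_P × MRP = 2.04% + 1.1113 × 4.40% = 6.93%

6.93%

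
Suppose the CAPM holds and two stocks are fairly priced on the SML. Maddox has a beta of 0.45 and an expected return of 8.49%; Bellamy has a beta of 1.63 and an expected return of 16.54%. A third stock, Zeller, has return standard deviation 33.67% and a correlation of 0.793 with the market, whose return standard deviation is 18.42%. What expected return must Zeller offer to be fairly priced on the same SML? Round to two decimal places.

MRP = (16.54% − 8.49%) / (1.63 − 0.45) = 6.8220%
R_f = 8.49% − 0.45 × 6.8220% = 5.4201%
β_Zeller = ρ·σ_i/σ_m = 0.793 × 33.67 / 18.42 = 1.4495
E(R_Zeller) = R_f + β × MRP = 5.4201% + 1.4495 × 6.8220% = 15.31%

15.31%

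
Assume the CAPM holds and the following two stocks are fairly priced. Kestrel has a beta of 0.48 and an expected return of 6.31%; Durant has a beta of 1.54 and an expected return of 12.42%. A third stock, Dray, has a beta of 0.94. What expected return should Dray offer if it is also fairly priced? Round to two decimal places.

MRP (SML slope) = (12.42% − 6.31%) / (1.54 − 0.48) = 6.11% / 1.06 = 5.7642%
R_f (intercept) = 6.31% − 0.48 × 5.7642% = 3.5432%
E(R_Dray) = R_f + β × MRP = 3.5432% + 0.94 × 5.7642% = 8.96%

8.96%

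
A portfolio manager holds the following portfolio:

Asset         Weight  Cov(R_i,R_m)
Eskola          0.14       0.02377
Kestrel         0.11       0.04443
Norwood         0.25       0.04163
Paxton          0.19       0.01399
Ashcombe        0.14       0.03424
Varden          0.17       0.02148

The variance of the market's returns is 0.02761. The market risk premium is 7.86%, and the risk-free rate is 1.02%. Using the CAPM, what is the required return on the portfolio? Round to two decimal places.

9.48%

β_Eskola = 0.02377 / 0.02761 = 0.8609
β_Kestrel = 0.04443 / 0.02761 = 1.6092
β_Norwood = 0.04163 / 0.02761 = 1.5078
β_Paxton = 0.01399 / 0.02761 = 0.5067
β_Ashcombe = 0.03424 / 0.02761 = 1.2401
β_Varden = 0.02148 / 0.02761 = 0.7780
β_P = Σ w_i β_i = 0.14×0.8609 + 0.11×1.6092 + 0.25×1.5078 + 0.19×0.5067 + 0.14×1.2401 + 0.17×0.7780 = 1.0766
E(R_P) = R_f + β_P × MRP = 1.02% + 1.0766 × 7.86% = 9.48%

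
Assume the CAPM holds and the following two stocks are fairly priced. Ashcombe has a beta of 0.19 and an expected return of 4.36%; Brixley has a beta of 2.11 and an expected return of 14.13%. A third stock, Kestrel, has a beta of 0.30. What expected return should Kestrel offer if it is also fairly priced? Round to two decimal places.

4.92%

MRP (SML slope) = (14.13% − 4.36%) / (2.11 − 0.19) = 9.77% / 1.92 = 5.0885%
R_f (intercept) = 4.36% − 0.19 × 5.0885% = 3.3932%
E(R_Kestrel) = R_f + β × MRP = 3.3932% + 0.30 × 5.0885% = 4.92%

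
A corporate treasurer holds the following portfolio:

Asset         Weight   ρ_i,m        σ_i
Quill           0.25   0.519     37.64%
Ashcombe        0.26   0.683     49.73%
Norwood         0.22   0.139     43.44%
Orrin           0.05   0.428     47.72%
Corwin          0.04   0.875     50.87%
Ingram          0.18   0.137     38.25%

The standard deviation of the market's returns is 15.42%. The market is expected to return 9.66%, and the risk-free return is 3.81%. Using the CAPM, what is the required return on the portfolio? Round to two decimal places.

10.94%

β_Quill = 0.519 × 37.64% / 15.42% = 1.2669
β_Ashcombe = 0.683 × 49.73% / 15.42% = 2.2027
β_Norwood = 0.139 × 43.44% / 15.42% = 0.3916
β_Orrin = 0.428 × 47.72% / 15.42% = 1.3245
β_Corwin = 0.875 × 50.87% / 15.42% = 2.8866
β_Ingram = 0.137 × 38.25% / 15.42% = 0.3398
β_P = Σ w_i β_i = 0.25×1.2669 + 0.26×2.2027 + 0.22×0.3916 + 0.05×1.3245 + 0.04×2.8866 + 0.18×0.3398 = 1.2184
MRP = 9.66% − 3.81% = 5.85%
E(R_P) = R_f + β_P × MRP = 3.81% + 1.2184 × 5.85% = 10.94%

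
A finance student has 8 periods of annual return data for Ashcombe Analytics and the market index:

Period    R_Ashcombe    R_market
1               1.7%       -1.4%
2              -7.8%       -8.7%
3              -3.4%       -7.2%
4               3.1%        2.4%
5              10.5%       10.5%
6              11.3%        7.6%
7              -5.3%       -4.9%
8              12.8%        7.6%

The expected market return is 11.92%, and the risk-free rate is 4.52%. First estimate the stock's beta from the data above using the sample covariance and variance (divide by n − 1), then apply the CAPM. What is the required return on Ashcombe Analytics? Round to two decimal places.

12.29%

Mean R_i = (1.7 − 7.8 − 3.4 + 3.1 + 10.5 + 11.3 − 5.3 + 12.8) / 8 = 2.8625%
Mean R_m = (-1.4 − 8.7 − 7.2 + 2.4 + 10.5 + 7.6 − 4.9 + 7.6) / 8 = 0.7375%
Σ(R_i − R̄_i)(R_m − R̄_m) = 399.8913  ⇒  Cov = 399.8913 / 7 = 57.1273
Σ(R_m − R̄_m)² = 380.6788  ⇒  Var(R_m) = 380.6788 / 7 = 54.3827
β = Cov / Var(R_m) = 57.1273 / 54.3827 = 1.0505
MRP = 11.92% − 4.52% = 7.40%
E(R) = R_f + β × MRP = 4.52% + 1.0505 × 7.40% = 12.29%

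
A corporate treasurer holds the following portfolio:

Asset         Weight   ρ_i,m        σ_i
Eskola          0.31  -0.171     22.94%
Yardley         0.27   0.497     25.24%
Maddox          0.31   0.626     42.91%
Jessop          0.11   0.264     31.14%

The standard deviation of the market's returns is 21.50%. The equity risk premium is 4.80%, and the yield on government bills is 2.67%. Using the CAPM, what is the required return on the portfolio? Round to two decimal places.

5.22%

β_Eskola = -0.171 × 22.94% / 21.50% = -0.1825
β_Yardley = 0.497 × 25.24% / 21.50% = 0.5835
β_Maddox = 0.626 × 42.91% / 21.50% = 1.2494
β_Jessop = 0.264 × 31.14% / 21.50% = 0.3824
β_P = Σ w_i β_i = 0.31×-0.1825 + 0.27×0.5835 + 0.31×1.2494 + 0.11×0.3824 = 0.5303
E(R_P) = R_f + β_P × MRP = 2.67% + 0.5303 × 4.80% = 5.22%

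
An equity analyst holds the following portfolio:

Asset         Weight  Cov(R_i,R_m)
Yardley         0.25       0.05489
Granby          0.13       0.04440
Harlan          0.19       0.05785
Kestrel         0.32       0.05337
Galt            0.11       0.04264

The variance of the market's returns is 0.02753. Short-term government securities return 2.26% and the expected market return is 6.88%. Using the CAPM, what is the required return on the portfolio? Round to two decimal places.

11.03%

β_Yardley = 0.05489 / 0.02753 = 1.9938
β_Granby = 0.04440 / 0.02753 = 1.6128
β_Harlan = 0.05785 / 0.02753 = 2.1013
β_Kestrel = 0.05337 / 0.02753 = 1.9386
β_Galt = 0.04264 / 0.02753 = 1.5489
β_P = Σ w_i β_i = 0.25×1.9938 + 0.13×1.6128 + 0.19×2.1013 + 0.32×1.9386 + 0.11×1.5489 = 1.8981
MRP = 6.88% − 2.26% = 4.62%
E(R_P) = R_f + β_P × MRP = 2.26% + 1.8981 × 4.62% = 11.03%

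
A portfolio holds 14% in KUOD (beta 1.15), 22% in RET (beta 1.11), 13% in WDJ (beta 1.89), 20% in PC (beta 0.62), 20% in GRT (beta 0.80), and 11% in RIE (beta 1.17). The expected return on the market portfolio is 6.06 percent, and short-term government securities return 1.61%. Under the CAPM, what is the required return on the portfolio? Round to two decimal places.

6.34%

β_P = Σ w_i β_i = 0.14×1.15 + 0.22×1.11 + 0.13×1.89 + 0.20×0.62 + 0.20×0.80 + 0.11×1.17 = 1.0636
MRP = 6.06% − 1.61% = 4.45%
E(R_P) = R_f + β_P × MRP = 1.61% + 1.0636 × 4.45% = 6.34%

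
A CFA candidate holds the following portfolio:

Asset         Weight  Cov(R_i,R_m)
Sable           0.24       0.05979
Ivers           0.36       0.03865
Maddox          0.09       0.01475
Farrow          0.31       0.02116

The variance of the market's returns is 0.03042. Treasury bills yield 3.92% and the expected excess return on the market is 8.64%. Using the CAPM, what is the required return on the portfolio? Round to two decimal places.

14.19%

β_Sable = 0.05979 / 0.03042 = 1.9655
β_Ivers = 0.03865 / 0.03042 = 1.2705
β_Maddox = 0.01475 / 0.03042 = 0.4849
β_Farrow = 0.02116 / 0.03042 = 0.6956
β_P = Σ w_i β_i = 0.24×1.9655 + 0.36×1.2705 + 0.09×0.4849 + 0.31×0.6956 = 1.1884
E(R_P) = R_f + β_P × MRP = 3.92% + 1.1884 × 8.64% = 14.19%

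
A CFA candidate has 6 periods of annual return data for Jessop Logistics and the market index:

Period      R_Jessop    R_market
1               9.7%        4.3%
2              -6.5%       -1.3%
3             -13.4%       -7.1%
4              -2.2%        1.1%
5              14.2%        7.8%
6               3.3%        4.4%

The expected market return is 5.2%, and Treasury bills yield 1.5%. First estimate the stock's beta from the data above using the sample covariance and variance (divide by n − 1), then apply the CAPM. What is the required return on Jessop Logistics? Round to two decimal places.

8.49%

Mean R_i = (9.7 − 6.5 − 13.4 − 2.2 + 14.2 + 3.3) / 6 = 0.8500%
Mean R_m = (4.3 − 1.3 − 7.1 + 1.1 + 7.8 + 4.4) / 6 = 1.5333%
Σ(R_i − R̄_i)(R_m − R̄_m) = 260.3400  ⇒  Cov = 260.3400 / 5 = 52.0680
Σ(R_m − R̄_m)² = 137.8933  ⇒  Var(R_m) = 137.8933 / 5 = 27.5787
β = Cov / Var(R_m) = 52.0680 / 27.5787 = 1.8880
MRP = 5.2% − 1.5% = 3.70%
E(R) = R_f + β × MRP = 1.5% + 1.8880 × 3.7% = 8.49%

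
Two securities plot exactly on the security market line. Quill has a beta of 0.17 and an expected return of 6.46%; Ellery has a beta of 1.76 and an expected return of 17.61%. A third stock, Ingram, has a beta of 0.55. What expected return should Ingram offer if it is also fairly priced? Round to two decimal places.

MRP (SML slope) = (17.61% − 6.46%) / (1.76 − 0.17) = 11.15% / 1.59 = 7.0126%
R_f (intercept) = 6.46% − 0.17 × 7.0126% = 5.2679%
E(R_Ingram) = R_f + β × MRP = 5.2679% + 0.55 × 7.0126% = 9.12%

9.12%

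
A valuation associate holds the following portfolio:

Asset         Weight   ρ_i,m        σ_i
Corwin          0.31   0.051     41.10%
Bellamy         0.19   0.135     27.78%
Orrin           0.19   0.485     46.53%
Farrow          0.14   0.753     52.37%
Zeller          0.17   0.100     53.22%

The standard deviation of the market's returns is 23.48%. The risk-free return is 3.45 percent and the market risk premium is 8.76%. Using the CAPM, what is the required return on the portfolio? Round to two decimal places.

7.96%

β_Corwin = 0.051 × 41.10% / 23.48% = 0.0893
β_Bellamy = 0.135 × 27.78% / 23.48% = 0.1597
β_Orrin = 0.485 × 46.53% / 23.48% = 0.9611
β_Farrow = 0.753 × 52.37% / 23.48% = 1.6795
β_Zeller = 0.100 × 53.22% / 23.48% = 0.2267
β_P = Σ w_i β_i = 0.31×0.0893 + 0.19×0.1597 + 0.19×0.9611 + 0.14×1.6795 + 0.17×0.2267 = 0.5143
E(R_P) = R_f + β_P × MRP = 3.45% + 0.5143 × 8.76% = 7.96%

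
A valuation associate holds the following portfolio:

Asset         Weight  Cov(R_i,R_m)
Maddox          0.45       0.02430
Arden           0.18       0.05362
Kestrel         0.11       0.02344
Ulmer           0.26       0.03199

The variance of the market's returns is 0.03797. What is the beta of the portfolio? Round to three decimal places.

0.829

β_Maddox = 0.02430 / 0.03797 = 0.6400
β_Arden = 0.05362 / 0.03797 = 1.4122
β_Kestrel = 0.02344 / 0.03797 = 0.6173
β_Ulmer = 0.03199 / 0.03797 = 0.8425
β_P = Σ w_i β_i = 0.45×0.6400 + 0.18×1.4122 + 0.11×0.6173 + 0.26×0.8425 = 0.8291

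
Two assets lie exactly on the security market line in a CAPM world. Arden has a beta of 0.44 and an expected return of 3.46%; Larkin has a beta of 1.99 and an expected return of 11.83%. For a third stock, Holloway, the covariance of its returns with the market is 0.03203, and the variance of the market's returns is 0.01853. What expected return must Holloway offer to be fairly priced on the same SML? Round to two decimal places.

10.42%

MRP = (11.83% − 3.46%) / (1.99 − 0.44) = 5.4000%
R_f = 3.46% − 0.44 × 5.4000% = 1.0840%
β_Holloway = Cov / Var(R_m) = 0.03203 / 0.01853 = 1.7285
E(R_Holloway) = R_f + β × MRP = 1.0840% + 1.7285 × 5.4000% = 10.42%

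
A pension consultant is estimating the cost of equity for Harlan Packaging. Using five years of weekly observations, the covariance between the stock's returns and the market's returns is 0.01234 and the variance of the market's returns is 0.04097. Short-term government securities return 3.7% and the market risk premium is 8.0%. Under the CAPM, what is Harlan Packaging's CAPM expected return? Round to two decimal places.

6.11%

β = Cov(R_i, R_m) / Var(R_m) = 0.01234 / 0.04097 = 0.3012
E(R) = R_f + β × MRP = 3.7% + 0.3012 × 8.0% = 6.11%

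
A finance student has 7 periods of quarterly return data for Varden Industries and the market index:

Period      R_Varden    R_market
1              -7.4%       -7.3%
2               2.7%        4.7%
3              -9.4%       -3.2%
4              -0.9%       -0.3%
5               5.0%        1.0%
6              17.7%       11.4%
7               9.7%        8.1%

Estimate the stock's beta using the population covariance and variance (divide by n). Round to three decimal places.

Mean R_i = (-7.4 + 2.7 − 9.4 − 0.9 + 5.0 + 17.7 + 9.7) / 7 = 2.4857%
Mean R_m = (-7.3 + 4.7 − 3.2 − 0.3 + 1.0 + 11.4 + 8.1) / 7 = 2.0571%
Σ(R_i − R̄_i)(R_m − R̄_m) = 346.6157  ⇒  Cov = 346.6157 / 7 = 49.5165
Σ(R_m − R̄_m)² = 252.6571  ⇒  Var(R_m) = 252.6571 / 7 = 36.0939
β = Cov / Var(R_m) = 49.5165 / 36.0939 = 1.3719

1.372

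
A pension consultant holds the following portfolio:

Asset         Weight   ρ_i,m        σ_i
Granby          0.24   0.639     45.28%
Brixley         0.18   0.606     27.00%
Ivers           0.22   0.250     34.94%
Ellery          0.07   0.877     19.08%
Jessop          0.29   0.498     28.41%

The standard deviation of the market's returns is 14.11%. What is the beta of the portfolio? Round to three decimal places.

1.211

β_Granby = 0.639 × 45.28% / 14.11% = 2.0506
β_Brixley = 0.606 × 27.00% / 14.11% = 1.1596
β_Ivers = 0.250 × 34.94% / 14.11% = 0.6191
β_Ellery = 0.877 × 19.08% / 14.11% = 1.1859
β_Jessop = 0.498 × 28.41% / 14.11% = 1.0027
β_P = Σ w_i β_i = 0.24×2.0506 + 0.18×1.1596 + 0.22×0.6191 + 0.07×1.1859 + 0.29×1.0027 = 1.2109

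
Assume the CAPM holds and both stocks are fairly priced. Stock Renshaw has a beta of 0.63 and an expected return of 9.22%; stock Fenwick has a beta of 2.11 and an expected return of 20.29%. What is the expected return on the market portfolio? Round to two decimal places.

Both satisfy E(R) = R_f + β·MRP, so the slope of the SML is
MRP = (20.29% − 9.22%) / (2.11 − 0.63) = 11.07% / 1.48 = 7.4797%
R_f = E(R_Renshaw) − β_Renshaw·MRP = 9.22% − 0.63 × 7.4797% = 4.5078%
E(R_m) = R_f + MRP = 4.5078% + 7.4797% = 11.99%

11.99%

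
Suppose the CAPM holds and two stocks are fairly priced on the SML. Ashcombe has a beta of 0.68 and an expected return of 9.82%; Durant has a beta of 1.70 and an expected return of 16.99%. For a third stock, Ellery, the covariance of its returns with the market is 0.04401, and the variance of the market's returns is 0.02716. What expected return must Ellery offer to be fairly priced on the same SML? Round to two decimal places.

MRP = (16.99% − 9.82%) / (1.70 − 0.68) = 7.0294%
R_f = 9.82% − 0.68 × 7.0294% = 5.0400%
β_Ellery = Cov / Var(R_m) = 0.04401 / 0.02716 = 1.6204
E(R_Ellery) = R_f + β × MRP = 5.0400% + 1.6204 × 7.0294% = 16.43%

16.43%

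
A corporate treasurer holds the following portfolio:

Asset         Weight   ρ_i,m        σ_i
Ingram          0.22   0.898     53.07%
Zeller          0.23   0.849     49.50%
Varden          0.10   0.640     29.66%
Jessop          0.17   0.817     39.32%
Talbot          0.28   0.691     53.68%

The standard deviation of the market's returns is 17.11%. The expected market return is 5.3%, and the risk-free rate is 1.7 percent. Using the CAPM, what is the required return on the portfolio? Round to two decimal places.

β_Ingram = 0.898 × 53.07% / 17.11% = 2.7853
β_Zeller = 0.849 × 49.50% / 17.11% = 2.4562
β_Varden = 0.640 × 29.66% / 17.11% = 1.1094
β_Jessop = 0.817 × 39.32% / 17.11% = 1.8775
β_Talbot = 0.691 × 53.68% / 17.11% = 2.1679
β_P = Σ w_i β_i = 0.22×2.7853 + 0.23×2.4562 + 0.10×1.1094 + 0.17×1.8775 + 0.28×2.1679 = 2.2148
MRP = 5.3% − 1.7% = 3.60%
E(R_P) = R_f + β_P × MRP = 1.7% + 2.2148 × 3.6% = 9.67%

9.67%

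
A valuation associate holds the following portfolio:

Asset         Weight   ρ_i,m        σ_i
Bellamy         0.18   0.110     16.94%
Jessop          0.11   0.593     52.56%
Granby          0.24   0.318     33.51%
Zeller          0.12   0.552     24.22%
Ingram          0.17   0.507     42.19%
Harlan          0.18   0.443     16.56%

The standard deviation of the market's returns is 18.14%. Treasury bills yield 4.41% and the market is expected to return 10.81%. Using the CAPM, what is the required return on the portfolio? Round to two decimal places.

8.96%

β_Bellamy = 0.110 × 16.94% / 18.14% = 0.1027
β_Jessop = 0.593 × 52.56% / 18.14% = 1.7182
β_Granby = 0.318 × 33.51% / 18.14% = 0.5874
β_Zeller = 0.552 × 24.22% / 18.14% = 0.7370
β_Ingram = 0.507 × 42.19% / 18.14% = 1.1792
β_Harlan = 0.443 × 16.56% / 18.14% = 0.4044
β_P = Σ w_i β_i = 0.18×0.1027 + 0.11×1.7182 + 0.24×0.5874 + 0.12×0.7370 + 0.17×1.1792 + 0.18×0.4044 = 0.7102
MRP = 10.81% − 4.41% = 6.40%
E(R_P) = R_f + β_P × MRP = 4.41% + 0.7102 × 6.40% = 8.96%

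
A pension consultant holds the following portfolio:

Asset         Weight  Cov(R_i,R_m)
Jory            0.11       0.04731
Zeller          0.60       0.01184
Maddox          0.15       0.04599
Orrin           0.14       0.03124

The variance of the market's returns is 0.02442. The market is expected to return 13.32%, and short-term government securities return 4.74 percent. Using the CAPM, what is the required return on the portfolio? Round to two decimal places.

β_Jory = 0.04731 / 0.02442 = 1.9373
β_Zeller = 0.01184 / 0.02442 = 0.4848
β_Maddox = 0.04599 / 0.02442 = 1.8833
β_Orrin = 0.03124 / 0.02442 = 1.2793
β_P = Σ w_i β_i = 0.11×1.9373 + 0.60×0.4848 + 0.15×1.8833 + 0.14×1.2793 = 0.9656
MRP = 13.32% − 4.74% = 8.58%
E(R_P) = R_f + β_P × MRP = 4.74% + 0.9656 × 8.58% = 13.02%

13.02%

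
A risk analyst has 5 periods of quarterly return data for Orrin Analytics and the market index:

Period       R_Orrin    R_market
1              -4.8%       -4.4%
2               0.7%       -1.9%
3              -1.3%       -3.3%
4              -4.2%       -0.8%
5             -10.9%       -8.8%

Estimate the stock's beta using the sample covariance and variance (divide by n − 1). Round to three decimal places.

Mean R_i = (-4.8 + 0.7 − 1.3 − 4.2 − 10.9) / 5 = -4.1000%
Mean R_m = (-4.4 − 1.9 − 3.3 − 0.8 − 8.8) / 5 = -3.8400%
Σ(R_i − R̄_i)(R_m − R̄_m) = 44.6400  ⇒  Cov = 44.6400 / 4 = 11.1600
Σ(R_m − R̄_m)² = 38.2120  ⇒  Var(R_m) = 38.2120 / 4 = 9.5530
β = Cov / Var(R_m) = 11.1600 / 9.5530 = 1.1682

1.168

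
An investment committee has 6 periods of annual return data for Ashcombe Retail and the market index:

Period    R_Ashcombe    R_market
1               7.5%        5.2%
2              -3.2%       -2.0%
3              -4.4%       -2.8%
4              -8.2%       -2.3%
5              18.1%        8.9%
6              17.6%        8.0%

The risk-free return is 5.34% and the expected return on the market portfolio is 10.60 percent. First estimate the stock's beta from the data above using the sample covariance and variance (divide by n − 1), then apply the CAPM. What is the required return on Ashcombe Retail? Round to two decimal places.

Mean R_i = (7.5 − 3.2 − 4.4 − 8.2 + 18.1 + 17.6) / 6 = 4.5667%
Mean R_m = (5.2 − 2.0 − 2.8 − 2.3 + 8.9 + 8.0) / 6 = 2.5000%
Σ(R_i − R̄_i)(R_m − R̄_m) = 309.9700  ⇒  Cov = 309.9700 / 5 = 61.9940
Σ(R_m − R̄_m)² = 149.8800  ⇒  Var(R_m) = 149.8800 / 5 = 29.9760
β = Cov / Var(R_m) = 61.9940 / 29.9760 = 2.0681
MRP = 10.60% − 5.34% = 5.26%
E(R) = R_f + β × MRP = 5.34% + 2.0681 × 5.26% = 16.22%

16.22%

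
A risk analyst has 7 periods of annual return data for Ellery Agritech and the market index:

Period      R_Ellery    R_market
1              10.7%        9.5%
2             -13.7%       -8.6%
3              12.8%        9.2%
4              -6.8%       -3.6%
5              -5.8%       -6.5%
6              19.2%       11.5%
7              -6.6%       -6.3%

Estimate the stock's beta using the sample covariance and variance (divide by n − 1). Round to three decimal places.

Mean R_i = (10.7 − 13.7 + 12.8 − 6.8 − 5.8 + 19.2 − 6.6) / 7 = 1.4000%
Mean R_m = (9.5 − 8.6 + 9.2 − 3.6 − 6.5 + 11.5 − 6.3) / 7 = 0.7429%
Σ(R_i − R̄_i)(R_m − R̄_m) = 654.5100  ⇒  Cov = 654.5100 / 6 = 109.0850
Σ(R_m − R̄_m)² = 472.1371  ⇒  Var(R_m) = 472.1371 / 6 = 78.6895
β = Cov / Var(R_m) = 109.0850 / 78.6895 = 1.3863

1.386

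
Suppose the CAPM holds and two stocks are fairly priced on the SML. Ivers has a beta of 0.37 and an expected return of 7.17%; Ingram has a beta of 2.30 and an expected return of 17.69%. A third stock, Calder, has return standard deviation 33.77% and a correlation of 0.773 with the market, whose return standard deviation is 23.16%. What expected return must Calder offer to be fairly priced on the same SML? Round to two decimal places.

11.30%

MRP = (17.69% − 7.17%) / (2.30 − 0.37) = 5.4508%
R_f = 7.17% − 0.37 × 5.4508% = 5.1532%
β_Calder = ρ·σ_i/σ_m = 0.773 × 33.77 / 23.16 = 1.1271
E(R_Calder) = R_f + β × MRP = 5.1532% + 1.1271 × 5.4508% = 11.30%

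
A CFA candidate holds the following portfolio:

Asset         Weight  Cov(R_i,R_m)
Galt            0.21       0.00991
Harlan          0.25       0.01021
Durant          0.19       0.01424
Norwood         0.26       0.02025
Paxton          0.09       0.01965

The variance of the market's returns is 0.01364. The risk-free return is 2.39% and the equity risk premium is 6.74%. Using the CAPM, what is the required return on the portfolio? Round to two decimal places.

β_Galt = 0.00991 / 0.01364 = 0.7265
β_Harlan = 0.01021 / 0.01364 = 0.7485
β_Durant = 0.01424 / 0.01364 = 1.0440
β_Norwood = 0.02025 / 0.01364 = 1.4846
β_Paxton = 0.01965 / 0.01364 = 1.4406
β_P = Σ w_i β_i = 0.21×0.7265 + 0.25×0.7485 + 0.19×1.0440 + 0.26×1.4846 + 0.09×1.4406 = 1.0537
E(R_P) = R_f + β_P × MRP = 2.39% + 1.0537 × 6.74% = 9.49%

9.49%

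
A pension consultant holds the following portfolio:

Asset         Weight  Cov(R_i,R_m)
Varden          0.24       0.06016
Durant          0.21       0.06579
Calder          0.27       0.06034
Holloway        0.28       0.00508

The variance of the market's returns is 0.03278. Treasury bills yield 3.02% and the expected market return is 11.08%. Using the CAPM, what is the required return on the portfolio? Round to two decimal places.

14.32%

β_Varden = 0.06016 / 0.03278 = 1.8353
β_Durant = 0.06579 / 0.03278 = 2.0070
β_Calder = 0.06034 / 0.03278 = 1.8408
β_Holloway = 0.00508 / 0.03278 = 0.1550
β_P = Σ w_i β_i = 0.24×1.8353 + 0.21×2.0070 + 0.27×1.8408 + 0.28×0.1550 = 1.4024
MRP = 11.08% − 3.02% = 8.06%
E(R_P) = R_f + β_P × MRP = 3.02% + 1.4024 × 8.06% = 14.32%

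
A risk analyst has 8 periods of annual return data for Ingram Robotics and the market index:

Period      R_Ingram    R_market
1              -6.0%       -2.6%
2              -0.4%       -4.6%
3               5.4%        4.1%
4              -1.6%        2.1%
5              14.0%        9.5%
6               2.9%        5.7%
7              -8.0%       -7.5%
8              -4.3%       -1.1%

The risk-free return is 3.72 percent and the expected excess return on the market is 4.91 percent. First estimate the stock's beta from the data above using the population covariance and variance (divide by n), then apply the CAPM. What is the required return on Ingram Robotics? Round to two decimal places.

Mean R_i = (-6.0 − 0.4 + 5.4 − 1.6 + 14.0 + 2.9 − 8.0 − 4.3) / 8 = 0.2500%
Mean R_m = (-2.6 − 4.6 + 4.1 + 2.1 + 9.5 + 5.7 − 7.5 − 1.1) / 8 = 0.7000%
Σ(R_i − R̄_i)(R_m − R̄_m) = 249.0800  ⇒  Cov = 249.0800 / 8 = 31.1350
Σ(R_m − R̄_m)² = 225.4200  ⇒  Var(R_m) = 225.4200 / 8 = 28.1775
β = Cov / Var(R_m) = 31.1350 / 28.1775 = 1.1050
E(R) = R_f + β × MRP = 3.72% + 1.1050 × 4.91% = 9.15%

9.15%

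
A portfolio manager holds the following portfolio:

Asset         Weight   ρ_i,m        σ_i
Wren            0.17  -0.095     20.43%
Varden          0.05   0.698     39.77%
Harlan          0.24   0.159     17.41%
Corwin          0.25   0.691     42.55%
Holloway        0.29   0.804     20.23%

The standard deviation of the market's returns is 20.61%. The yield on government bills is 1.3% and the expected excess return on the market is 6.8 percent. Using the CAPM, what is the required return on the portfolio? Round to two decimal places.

5.85%

β_Wren = -0.095 × 20.43% / 20.61% = -0.0942
β_Varden = 0.698 × 39.77% / 20.61% = 1.3469
β_Harlan = 0.159 × 17.41% / 20.61% = 0.1343
β_Corwin = 0.691 × 42.55% / 20.61% = 1.4266
β_Holloway = 0.804 × 20.23% / 20.61% = 0.7892
β_P = Σ w_i β_i = 0.17×-0.0942 + 0.05×1.3469 + 0.24×0.1343 + 0.25×1.4266 + 0.29×0.7892 = 0.6691
E(R_P) = R_f + β_P × MRP = 1.3% + 0.6691 × 6.8% = 5.85%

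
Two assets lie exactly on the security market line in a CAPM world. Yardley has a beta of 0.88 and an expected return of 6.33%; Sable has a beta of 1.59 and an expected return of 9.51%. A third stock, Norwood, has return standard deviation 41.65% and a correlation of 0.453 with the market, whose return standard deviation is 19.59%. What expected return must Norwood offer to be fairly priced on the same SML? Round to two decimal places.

MRP = (9.51% − 6.33%) / (1.59 − 0.88) = 4.4789%
R_f = 6.33% − 0.88 × 4.4789% = 2.3886%
β_Norwood = ρ·σ_i/σ_m = 0.453 × 41.65 / 19.59 = 0.9631
E(R_Norwood) = R_f + β × MRP = 2.3886% + 0.9631 × 4.4789% = 6.70%

6.70%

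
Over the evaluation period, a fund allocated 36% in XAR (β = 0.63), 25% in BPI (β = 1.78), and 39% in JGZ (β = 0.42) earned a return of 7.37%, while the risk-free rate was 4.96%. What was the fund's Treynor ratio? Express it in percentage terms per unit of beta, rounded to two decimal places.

2.88%

β_P = 0.36×0.63 + 0.25×1.78 + 0.39×0.42 = 0.8356
Treynor = (R_P − R_f) / β_P = (7.37% − 4.96%) / 0.8356 = 2.41% / 0.8356 = 2.88%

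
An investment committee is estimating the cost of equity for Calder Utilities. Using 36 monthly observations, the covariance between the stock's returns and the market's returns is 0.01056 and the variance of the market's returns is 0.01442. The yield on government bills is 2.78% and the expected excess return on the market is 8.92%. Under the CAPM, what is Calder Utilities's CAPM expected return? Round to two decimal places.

9.31%

β = Cov(R_i, R_m) / Var(R_m) = 0.01056 / 0.01442 = 0.7323
E(R) = R_f + β × MRP = 2.78% + 0.7323 × 8.92% = 9.31%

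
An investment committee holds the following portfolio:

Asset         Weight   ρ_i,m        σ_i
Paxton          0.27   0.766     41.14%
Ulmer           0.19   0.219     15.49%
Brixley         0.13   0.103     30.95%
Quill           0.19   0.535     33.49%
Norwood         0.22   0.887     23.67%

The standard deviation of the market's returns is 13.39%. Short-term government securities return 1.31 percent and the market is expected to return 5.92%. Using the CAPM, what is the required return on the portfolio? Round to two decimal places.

7.37%

β_Paxton = 0.766 × 41.14% / 13.39% = 2.3535
β_Ulmer = 0.219 × 15.49% / 13.39% = 0.2533
β_Brixley = 0.103 × 30.95% / 13.39% = 0.2381
β_Quill = 0.535 × 33.49% / 13.39% = 1.3381
β_Norwood = 0.887 × 23.67% / 13.39% = 1.5680
β_P = Σ w_i β_i = 0.27×2.3535 + 0.19×0.2533 + 0.13×0.2381 + 0.19×1.3381 + 0.22×1.5680 = 1.3137
MRP = 5.92% − 1.31% = 4.61%
E(R_P) = R_f + β_P × MRP = 1.31% + 1.3137 × 4.61% = 7.37%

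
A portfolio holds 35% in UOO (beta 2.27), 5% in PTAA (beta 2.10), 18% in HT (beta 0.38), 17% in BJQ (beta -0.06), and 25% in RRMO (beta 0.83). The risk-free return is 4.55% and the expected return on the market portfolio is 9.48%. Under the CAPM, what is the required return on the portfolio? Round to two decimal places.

β_P = Σ w_i β_i = 0.35×2.27 + 0.05×2.10 + 0.18×0.38 + 0.17×-0.06 + 0.25×0.83 = 1.1652
MRP = 9.48% − 4.55% = 4.93%
E(R_P) = R_f + β_P × MRP = 4.55% + 1.1652 × 4.93% = 10.29%

10.29%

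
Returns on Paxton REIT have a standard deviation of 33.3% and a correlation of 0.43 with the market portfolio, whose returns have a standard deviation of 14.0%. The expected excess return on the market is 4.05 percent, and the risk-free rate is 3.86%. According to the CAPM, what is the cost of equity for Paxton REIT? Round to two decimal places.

β = ρ × σ_i / σ_m = 0.43 × 33.3% / 14.0% = 1.0228
E(R) = 3.86% + 1.0228 × 4.05% = 8.00%

8.00%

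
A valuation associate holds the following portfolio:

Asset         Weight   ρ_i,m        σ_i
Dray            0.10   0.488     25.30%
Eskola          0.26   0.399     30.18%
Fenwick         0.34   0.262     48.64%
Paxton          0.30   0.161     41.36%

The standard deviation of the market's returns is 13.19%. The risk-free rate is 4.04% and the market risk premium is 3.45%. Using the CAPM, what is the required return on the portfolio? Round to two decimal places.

6.84%

β_Dray = 0.488 × 25.30% / 13.19% = 0.9360
β_Eskola = 0.399 × 30.18% / 13.19% = 0.9130
β_Fenwick = 0.262 × 48.64% / 13.19% = 0.9662
β_Paxton = 0.161 × 41.36% / 13.19% = 0.5048
β_P = Σ w_i β_i = 0.10×0.9360 + 0.26×0.9130 + 0.34×0.9662 + 0.30×0.5048 = 0.8109
E(R_P) = R_f + β_P × MRP = 4.04% + 0.8109 × 3.45% = 6.84%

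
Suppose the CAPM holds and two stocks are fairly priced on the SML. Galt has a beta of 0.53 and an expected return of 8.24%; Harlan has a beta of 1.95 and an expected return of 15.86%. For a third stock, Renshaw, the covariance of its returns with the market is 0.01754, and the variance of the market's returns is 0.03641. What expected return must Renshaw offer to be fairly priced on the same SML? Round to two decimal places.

MRP = (15.86% − 8.24%) / (1.95 − 0.53) = 5.3662%
R_f = 8.24% − 0.53 × 5.3662% = 5.3959%
β_Renshaw = Cov / Var(R_m) = 0.01754 / 0.03641 = 0.4817
E(R_Renshaw) = R_f + β × MRP = 5.3959% + 0.4817 × 5.3662% = 7.98%

7.98%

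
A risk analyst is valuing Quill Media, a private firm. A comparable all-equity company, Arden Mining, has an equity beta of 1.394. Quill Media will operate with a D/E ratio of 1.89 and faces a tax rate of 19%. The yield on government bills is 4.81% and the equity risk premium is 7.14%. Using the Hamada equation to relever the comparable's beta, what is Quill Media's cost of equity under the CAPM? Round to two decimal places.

β_L = β_U × [1 + (1 − t)(D/E)] = 1.394 × [1 + (1 − 0.19) × 1.89]
    = 1.394 × [1 + 0.81 × 1.89] = 1.394 × 2.5309 = 3.5281
E(R) = R_f + β_L × MRP = 4.81% + 3.5281 × 7.14% = 30.00%

30.00%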